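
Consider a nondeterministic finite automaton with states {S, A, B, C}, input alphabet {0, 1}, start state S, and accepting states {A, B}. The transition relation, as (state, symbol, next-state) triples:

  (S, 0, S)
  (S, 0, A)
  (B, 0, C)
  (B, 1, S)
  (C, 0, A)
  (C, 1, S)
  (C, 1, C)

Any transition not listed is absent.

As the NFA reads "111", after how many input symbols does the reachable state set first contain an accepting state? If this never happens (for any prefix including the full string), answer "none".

none

Start in {S}.
Read '1': S→∅; now ∅.
The set is empty and remains empty for the remaining 2 symbols.
No reachable set along the way intersects F.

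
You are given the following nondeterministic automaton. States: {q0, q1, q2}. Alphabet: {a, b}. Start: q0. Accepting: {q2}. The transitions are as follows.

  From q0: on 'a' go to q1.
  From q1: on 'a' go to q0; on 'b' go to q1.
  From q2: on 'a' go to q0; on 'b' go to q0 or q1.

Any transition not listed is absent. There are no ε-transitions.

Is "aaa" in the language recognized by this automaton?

No

Start in {q0}.
Read 'a': {q0} → {q1}.
Read 'a': {q1} → {q0}.
Read 'a': {q0} → {q1}.
The final set {q1} contains no accepting state.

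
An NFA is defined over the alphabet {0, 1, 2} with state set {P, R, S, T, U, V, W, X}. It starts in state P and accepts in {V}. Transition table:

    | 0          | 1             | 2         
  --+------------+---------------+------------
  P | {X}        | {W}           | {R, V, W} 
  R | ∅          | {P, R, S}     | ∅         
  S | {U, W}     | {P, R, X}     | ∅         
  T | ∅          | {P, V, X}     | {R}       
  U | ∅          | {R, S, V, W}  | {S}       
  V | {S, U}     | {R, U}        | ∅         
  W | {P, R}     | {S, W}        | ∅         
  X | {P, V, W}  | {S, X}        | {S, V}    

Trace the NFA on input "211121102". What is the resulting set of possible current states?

Start in {P}.
Read '2': P→{R, V, W}; now {R, V, W}.
Read '1': R→{P, R, S}, V→{R, U}, W→{S, W}; now {P, R, S, U, W}.
Read '1': P→{W}, R→{P, R, S}, S→{P, R, X}, U→{R, S, V, W}, W→{S, W}; now {P, R, S, V, W, X}.
Read '1': P→{W}, R→{P, R, S}, S→{P, R, X}, V→{R, U}, W→{S, W}, X→{S, X}; now {P, R, S, U, W, X}.
Read '2': P→{R, V, W}, R→∅, S→∅, U→{S}, W→∅, X→{S, V}; now {R, S, V, W}.
Read '1': R→{P, R, S}, S→{P, R, X}, V→{R, U}, W→{S, W}; now {P, R, S, U, W, X}.
Read '1': P→{W}, R→{P, R, S}, S→{P, R, X}, U→{R, S, V, W}, W→{S, W}, X→{S, X}; now {P, R, S, V, W, X}.
Read '0': P→{X}, R→∅, S→{U, W}, V→{S, U}, W→{P, R}, X→{P, V, W}; now {P, R, S, U, V, W, X}.
Read '2': P→{R, V, W}, R→∅, S→∅, U→{S}, V→∅, W→∅, X→{S, V}; now {R, S, V, W}.

{R, S, V, W}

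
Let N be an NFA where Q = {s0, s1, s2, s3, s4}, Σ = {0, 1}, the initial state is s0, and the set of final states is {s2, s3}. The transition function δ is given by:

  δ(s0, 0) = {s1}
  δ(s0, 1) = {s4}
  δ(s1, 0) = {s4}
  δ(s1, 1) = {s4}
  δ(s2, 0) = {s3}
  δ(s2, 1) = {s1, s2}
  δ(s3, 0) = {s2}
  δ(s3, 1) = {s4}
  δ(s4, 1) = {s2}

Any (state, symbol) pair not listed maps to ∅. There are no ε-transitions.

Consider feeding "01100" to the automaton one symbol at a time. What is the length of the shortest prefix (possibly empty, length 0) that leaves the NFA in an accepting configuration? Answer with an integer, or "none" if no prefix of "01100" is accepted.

3

Start in {s0}.
Read '0': {s0} → {s1}.
Read '1': {s1} → {s4}.
Read '1': {s4} → {s2}.
None of the earlier sets intersect F, but {s2} does.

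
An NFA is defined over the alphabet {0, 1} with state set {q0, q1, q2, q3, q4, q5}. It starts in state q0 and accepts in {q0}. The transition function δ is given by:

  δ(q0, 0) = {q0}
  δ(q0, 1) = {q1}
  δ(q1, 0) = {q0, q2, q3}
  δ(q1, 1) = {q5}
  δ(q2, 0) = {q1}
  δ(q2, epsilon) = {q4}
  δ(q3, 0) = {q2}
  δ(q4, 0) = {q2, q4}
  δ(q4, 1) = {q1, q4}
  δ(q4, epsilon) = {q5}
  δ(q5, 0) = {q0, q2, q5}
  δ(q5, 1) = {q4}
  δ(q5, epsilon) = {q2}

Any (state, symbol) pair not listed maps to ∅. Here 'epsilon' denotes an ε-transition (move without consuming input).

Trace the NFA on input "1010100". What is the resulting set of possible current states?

Start in {q0}.
Read '1': q0→{q1}; now {q1}.
Read '0': q1→{q0, q2, q3}; union {q0, q2, q3}; ε-closure = {q0, q2, q3, q4, q5}.
Read '1': q0→{q1}, q2→∅, q3→∅, q4→{q1, q4}, q5→{q4}; union {q1, q4}; ε-closure = {q1, q2, q4, q5}.
Read '0': q1→{q0, q2, q3}, q2→{q1}, q4→{q2, q4}, q5→{q0, q2, q5}; now {q0, q1, q2, q3, q4, q5}.
Read '1': q0→{q1}, q1→{q5}, q2→∅, q3→∅, q4→{q1, q4}, q5→{q4}; union {q1, q4, q5}; ε-closure = {q1, q2, q4, q5}.
Read '0': q1→{q0, q2, q3}, q2→{q1}, q4→{q2, q4}, q5→{q0, q2, q5}; now {q0, q1, q2, q3, q4, q5}.
Read '0': q0→{q0}, q1→{q0, q2, q3}, q2→{q1}, q3→{q2}, q4→{q2, q4}, q5→{q0, q2, q5}; now {q0, q1, q2, q3, q4, q5}.

{q0, q1, q2, q3, q4, q5}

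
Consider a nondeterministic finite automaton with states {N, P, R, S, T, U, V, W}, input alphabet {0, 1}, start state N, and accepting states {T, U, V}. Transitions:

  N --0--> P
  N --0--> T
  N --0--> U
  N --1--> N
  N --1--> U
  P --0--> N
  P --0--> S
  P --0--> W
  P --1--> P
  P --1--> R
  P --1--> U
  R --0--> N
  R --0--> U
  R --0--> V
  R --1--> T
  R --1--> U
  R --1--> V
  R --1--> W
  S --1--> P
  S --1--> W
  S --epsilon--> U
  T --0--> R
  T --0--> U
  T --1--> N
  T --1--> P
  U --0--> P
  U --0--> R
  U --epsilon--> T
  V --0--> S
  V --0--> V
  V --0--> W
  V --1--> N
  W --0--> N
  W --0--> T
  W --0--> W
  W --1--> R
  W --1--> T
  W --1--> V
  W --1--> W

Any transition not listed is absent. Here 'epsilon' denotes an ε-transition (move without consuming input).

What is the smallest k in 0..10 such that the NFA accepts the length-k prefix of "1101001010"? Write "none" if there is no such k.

1

Start in {N}.
Read '1': N→{N, U}; union {N, U}; ε-closure = {N, T, U}.
None of the earlier sets intersect F, but {N, T, U} does.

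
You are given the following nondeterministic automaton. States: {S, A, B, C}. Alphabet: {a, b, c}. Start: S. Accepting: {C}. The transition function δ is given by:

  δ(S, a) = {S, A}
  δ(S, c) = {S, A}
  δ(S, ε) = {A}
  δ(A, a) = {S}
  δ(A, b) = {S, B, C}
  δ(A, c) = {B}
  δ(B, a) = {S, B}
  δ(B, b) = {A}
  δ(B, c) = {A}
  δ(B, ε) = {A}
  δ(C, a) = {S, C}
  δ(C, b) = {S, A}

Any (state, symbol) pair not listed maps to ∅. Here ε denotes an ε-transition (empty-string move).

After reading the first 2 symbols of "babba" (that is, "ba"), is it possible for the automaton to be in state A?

Start: ε-closure({S}) = {S, A}.
Read 'b': S→∅, A→{S, B, C}; union {S, B, C}; ε-closure = {S, A, B, C}.
Read 'a': S→{S, A}, A→{S}, B→{S, B}, C→{S, C}; now {S, A, B, C}.
State A is in {S, A, B, C}.

Yes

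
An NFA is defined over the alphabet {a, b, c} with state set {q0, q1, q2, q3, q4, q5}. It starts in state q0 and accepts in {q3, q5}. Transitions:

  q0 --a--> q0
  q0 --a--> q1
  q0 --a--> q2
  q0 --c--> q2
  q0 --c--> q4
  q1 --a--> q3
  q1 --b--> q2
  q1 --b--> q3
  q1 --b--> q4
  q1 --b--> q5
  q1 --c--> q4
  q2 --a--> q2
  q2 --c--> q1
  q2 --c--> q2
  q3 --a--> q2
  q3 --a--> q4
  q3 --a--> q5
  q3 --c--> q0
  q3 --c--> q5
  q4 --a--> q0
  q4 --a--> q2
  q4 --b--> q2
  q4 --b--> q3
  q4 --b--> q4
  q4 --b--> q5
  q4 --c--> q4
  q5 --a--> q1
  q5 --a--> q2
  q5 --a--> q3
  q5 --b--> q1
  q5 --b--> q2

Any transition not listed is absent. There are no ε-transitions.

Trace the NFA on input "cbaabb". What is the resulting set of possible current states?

{q1, q2, q3, q4, q5}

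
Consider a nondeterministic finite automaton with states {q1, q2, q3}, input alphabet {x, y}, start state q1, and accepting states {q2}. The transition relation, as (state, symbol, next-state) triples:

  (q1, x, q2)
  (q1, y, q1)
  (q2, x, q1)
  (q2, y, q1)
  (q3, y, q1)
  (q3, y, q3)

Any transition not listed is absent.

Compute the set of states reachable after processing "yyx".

Start in {q1}.
Read 'y': q1→{q1}; now {q1}.
Read 'y': q1→{q1}; now {q1}.
Read 'x': q1→{q2}; now {q2}.

{q2}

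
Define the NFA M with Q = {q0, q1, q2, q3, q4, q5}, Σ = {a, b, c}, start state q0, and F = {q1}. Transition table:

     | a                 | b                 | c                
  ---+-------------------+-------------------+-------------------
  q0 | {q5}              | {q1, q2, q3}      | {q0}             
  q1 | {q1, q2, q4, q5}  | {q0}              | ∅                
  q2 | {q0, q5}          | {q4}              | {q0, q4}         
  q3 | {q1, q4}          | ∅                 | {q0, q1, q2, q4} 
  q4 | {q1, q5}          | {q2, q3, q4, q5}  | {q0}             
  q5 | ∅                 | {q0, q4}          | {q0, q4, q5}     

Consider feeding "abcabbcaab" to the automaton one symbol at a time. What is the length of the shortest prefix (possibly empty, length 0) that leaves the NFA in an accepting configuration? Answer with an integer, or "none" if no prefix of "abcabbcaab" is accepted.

Start in {q0}.
Read 'a': q0→{q5}; now {q5}.
Read 'b': q5→{q0, q4}; now {q0, q4}.
Read 'c': q0→{q0}, q4→{q0}; now {q0}.
Read 'a': q0→{q5}; now {q5}.
Read 'b': q5→{q0, q4}; now {q0, q4}.
Read 'b': q0→{q1, q2, q3}, q4→{q2, q3, q4, q5}; now {q1, q2, q3, q4, q5}.
None of the earlier sets intersect F, but {q1, q2, q3, q4, q5} does.

6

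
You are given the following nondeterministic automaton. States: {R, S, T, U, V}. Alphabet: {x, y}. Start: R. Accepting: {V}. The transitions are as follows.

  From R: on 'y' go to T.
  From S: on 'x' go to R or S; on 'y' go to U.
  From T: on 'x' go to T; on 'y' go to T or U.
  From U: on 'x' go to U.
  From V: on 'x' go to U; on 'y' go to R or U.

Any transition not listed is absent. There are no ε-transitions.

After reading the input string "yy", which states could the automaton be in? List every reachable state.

Start in {R}.
Read 'y': {R} → {T}.
Read 'y': {T} → {T, U}.

{T, U}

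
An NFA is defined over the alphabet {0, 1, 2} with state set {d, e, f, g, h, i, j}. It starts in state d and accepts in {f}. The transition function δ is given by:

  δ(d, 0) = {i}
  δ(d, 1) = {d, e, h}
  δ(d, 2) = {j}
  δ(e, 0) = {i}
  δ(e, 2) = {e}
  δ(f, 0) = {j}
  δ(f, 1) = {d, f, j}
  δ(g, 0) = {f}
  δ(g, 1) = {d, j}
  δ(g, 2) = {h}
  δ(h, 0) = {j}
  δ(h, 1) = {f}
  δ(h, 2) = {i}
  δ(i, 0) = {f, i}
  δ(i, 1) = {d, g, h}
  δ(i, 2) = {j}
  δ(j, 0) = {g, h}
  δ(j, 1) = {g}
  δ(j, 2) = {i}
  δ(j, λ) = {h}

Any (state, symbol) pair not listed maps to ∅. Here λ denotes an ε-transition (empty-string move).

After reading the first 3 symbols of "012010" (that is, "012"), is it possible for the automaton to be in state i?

Start in {d}.
Read '0': d→{i}; now {i}.
Read '1': i→{d, g, h}; now {d, g, h}.
Read '2': d→{j}, g→{h}, h→{i}; now {h, i, j}.
State i is in {h, i, j}.

Yes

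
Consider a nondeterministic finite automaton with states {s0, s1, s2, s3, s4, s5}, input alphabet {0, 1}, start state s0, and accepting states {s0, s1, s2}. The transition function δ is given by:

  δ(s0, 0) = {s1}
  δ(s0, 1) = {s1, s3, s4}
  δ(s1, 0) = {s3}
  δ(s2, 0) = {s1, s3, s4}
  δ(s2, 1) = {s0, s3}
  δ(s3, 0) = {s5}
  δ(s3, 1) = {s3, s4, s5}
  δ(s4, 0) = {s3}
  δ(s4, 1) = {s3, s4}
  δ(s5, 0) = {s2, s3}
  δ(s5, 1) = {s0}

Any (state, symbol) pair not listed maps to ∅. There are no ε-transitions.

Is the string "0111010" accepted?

No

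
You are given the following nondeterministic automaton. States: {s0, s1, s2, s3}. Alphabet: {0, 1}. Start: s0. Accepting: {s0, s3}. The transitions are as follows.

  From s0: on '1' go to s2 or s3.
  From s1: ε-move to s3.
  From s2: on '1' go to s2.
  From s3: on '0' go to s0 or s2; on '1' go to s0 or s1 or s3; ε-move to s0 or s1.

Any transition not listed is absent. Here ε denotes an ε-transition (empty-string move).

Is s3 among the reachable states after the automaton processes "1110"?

No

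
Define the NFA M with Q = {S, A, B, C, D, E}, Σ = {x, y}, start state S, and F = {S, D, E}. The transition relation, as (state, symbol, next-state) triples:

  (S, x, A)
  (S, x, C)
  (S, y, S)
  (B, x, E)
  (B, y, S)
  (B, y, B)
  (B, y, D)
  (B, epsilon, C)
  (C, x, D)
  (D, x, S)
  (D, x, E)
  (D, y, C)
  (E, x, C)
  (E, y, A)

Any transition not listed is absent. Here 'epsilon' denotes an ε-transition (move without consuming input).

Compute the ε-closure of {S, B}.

{S, B, C}

Begin with {S, B}.
ε-move B → C; add C.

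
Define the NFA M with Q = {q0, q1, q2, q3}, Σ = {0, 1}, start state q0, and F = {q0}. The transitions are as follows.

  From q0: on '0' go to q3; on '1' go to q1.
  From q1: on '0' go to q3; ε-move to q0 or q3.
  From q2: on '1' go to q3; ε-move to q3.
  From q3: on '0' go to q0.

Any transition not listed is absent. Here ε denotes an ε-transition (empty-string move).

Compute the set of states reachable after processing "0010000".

Start in {q0}.
Read '0': q0→{q3}; now {q3}.
Read '0': q3→{q0}; now {q0}.
Read '1': q0→{q1}; union {q1}; ε-closure = {q0, q1, q3}.
Read '0': q0→{q3}, q1→{q3}, q3→{q0}; now {q0, q3}.
Read '0': q0→{q3}, q3→{q0}; now {q0, q3}.
Read '0': q0→{q3}, q3→{q0}; now {q0, q3}.
Read '0': q0→{q3}, q3→{q0}; now {q0, q3}.

{q0, q3}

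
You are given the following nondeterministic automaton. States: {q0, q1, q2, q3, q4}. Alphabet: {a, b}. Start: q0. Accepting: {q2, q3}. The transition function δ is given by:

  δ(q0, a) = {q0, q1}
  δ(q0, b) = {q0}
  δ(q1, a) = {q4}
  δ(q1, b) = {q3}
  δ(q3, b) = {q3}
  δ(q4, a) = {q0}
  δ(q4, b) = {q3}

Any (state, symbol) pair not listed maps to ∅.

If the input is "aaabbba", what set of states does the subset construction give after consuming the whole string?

{q0, q1}

Start in {q0}.
Read 'a': q0→{q0, q1}; now {q0, q1}.
Read 'a': q0→{q0, q1}, q1→{q4}; now {q0, q1, q4}.
Read 'a': q0→{q0, q1}, q1→{q4}, q4→{q0}; now {q0, q1, q4}.
Read 'b': q0→{q0}, q1→{q3}, q4→{q3}; now {q0, q3}.
Read 'b': q0→{q0}, q3→{q3}; now {q0, q3}.
Read 'b': q0→{q0}, q3→{q3}; now {q0, q3}.
Read 'a': q0→{q0, q1}, q3→∅; now {q0, q1}.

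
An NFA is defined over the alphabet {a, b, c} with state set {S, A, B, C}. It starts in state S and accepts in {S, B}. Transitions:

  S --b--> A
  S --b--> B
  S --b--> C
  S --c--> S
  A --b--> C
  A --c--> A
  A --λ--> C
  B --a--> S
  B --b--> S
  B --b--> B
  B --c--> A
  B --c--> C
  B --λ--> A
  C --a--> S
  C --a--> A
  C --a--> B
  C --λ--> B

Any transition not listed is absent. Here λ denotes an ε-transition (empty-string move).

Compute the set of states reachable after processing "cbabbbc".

{S, A, B, C}

Start in {S}.
Read 'c': {S} → {S}.
Read 'b': {S} → {A, B, C}.
Read 'a': {A, B, C} → {S, A, B, C}.
Read 'b': {S, A, B, C} → {S, A, B, C}.
Read 'b': {S, A, B, C} → {S, A, B, C}.
Read 'b': {S, A, B, C} → {S, A, B, C}.
Read 'c': {S, A, B, C} → {S, A, B, C}.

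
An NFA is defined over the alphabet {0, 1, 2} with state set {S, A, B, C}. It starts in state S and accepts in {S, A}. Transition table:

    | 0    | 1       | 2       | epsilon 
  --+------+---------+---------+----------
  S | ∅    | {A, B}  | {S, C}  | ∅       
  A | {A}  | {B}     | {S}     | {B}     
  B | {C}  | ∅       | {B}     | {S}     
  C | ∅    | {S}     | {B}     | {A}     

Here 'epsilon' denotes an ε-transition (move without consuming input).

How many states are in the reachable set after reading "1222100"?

Start in {S}.
Read '1': {S} → {S, A, B}.
Read '2': {S, A, B} → {S, A, B, C}.
Read '2': {S, A, B, C} → {S, A, B, C}.
Read '2': {S, A, B, C} → {S, A, B, C}.
Read '1': {S, A, B, C} → {S, A, B}.
Read '0': {S, A, B} → {S, A, B, C}.
Read '0': {S, A, B, C} → {S, A, B, C}.
That set has 4 states.

4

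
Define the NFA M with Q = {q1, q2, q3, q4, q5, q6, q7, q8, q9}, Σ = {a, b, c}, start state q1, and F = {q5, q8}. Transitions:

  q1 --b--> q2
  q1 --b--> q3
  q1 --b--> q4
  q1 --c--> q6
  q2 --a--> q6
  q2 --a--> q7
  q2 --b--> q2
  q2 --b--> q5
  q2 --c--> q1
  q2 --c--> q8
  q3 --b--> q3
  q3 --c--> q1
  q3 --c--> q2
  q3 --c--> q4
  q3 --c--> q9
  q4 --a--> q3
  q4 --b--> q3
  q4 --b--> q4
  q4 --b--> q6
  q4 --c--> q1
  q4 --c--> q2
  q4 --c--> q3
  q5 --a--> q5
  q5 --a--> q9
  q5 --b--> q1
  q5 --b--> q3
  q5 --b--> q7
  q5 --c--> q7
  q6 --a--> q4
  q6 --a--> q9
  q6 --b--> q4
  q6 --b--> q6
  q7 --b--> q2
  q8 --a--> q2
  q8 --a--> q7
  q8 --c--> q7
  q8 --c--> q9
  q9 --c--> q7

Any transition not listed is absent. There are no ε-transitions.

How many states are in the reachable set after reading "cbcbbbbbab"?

6

Start in {q1}.
Read 'c': {q1} → {q6}.
Read 'b': {q6} → {q4, q6}.
Read 'c': {q4, q6} → {q1, q2, q3}.
Read 'b': {q1, q2, q3} → {q2, q3, q4, q5}.
Read 'b': {q2, q3, q4, q5} → {q1, q2, q3, q4, q5, q6, q7}.
Read 'b': {q1, q2, q3, q4, q5, q6, q7} → {q1, q2, q3, q4, q5, q6, q7}.
Read 'b': {q1, q2, q3, q4, q5, q6, q7} → {q1, q2, q3, q4, q5, q6, q7}.
Read 'b': {q1, q2, q3, q4, q5, q6, q7} → {q1, q2, q3, q4, q5, q6, q7}.
Read 'a': {q1, q2, q3, q4, q5, q6, q7} → {q3, q4, q5, q6, q7, q9}.
Read 'b': {q3, q4, q5, q6, q7, q9} → {q1, q2, q3, q4, q6, q7}.
That set has 6 states.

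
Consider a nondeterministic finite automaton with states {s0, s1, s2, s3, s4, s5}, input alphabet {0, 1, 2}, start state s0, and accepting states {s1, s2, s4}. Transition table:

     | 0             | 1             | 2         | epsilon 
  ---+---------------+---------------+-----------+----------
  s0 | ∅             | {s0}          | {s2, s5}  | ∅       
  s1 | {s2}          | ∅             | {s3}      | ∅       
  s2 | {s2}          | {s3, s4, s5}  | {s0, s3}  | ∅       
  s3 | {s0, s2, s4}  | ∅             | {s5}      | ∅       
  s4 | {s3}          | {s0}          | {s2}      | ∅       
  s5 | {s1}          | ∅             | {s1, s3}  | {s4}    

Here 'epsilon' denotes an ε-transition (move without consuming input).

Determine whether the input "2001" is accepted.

Yes

Start in {s0}.
Read '2': {s0} → {s2, s4, s5}.
Read '0': {s2, s4, s5} → {s1, s2, s3}.
Read '0': {s1, s2, s3} → {s0, s2, s4}.
Read '1': {s0, s2, s4} → {s0, s3, s4, s5}.
The final set {s0, s3, s4, s5} contains the accepting state s4.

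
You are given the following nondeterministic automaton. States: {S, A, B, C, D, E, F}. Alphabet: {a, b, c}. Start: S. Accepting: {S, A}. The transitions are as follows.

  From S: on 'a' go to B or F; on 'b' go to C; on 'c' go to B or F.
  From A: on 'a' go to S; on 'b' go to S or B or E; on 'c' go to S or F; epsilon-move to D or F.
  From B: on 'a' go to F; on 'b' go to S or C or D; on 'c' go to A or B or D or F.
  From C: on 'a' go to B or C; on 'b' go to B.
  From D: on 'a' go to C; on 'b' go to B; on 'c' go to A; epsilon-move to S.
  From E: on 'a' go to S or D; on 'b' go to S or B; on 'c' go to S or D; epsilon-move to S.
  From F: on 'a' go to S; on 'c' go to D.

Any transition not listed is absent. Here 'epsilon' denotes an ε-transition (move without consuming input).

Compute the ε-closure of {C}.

{C}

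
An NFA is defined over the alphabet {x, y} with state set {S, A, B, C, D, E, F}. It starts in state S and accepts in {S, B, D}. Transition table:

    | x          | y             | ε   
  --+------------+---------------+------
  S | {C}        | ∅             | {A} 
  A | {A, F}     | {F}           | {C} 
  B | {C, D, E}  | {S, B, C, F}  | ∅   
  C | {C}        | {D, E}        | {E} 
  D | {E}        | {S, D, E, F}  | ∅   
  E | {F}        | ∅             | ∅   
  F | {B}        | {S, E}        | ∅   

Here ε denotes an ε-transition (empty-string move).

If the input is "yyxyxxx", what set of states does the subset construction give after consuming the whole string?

Start: ε-closure({S}) = {S, A, C, E}.
Read 'y': {S, A, C, E} → {D, E, F}.
Read 'y': {D, E, F} → {S, A, C, D, E, F}.
Read 'x': {S, A, C, D, E, F} → {A, B, C, E, F}.
Read 'y': {A, B, C, E, F} → {S, A, B, C, D, E, F}.
Read 'x': {S, A, B, C, D, E, F} → {A, B, C, D, E, F}.
Read 'x': {A, B, C, D, E, F} → {A, B, C, D, E, F}.
Read 'x': {A, B, C, D, E, F} → {A, B, C, D, E, F}.

{A, B, C, D, E, F}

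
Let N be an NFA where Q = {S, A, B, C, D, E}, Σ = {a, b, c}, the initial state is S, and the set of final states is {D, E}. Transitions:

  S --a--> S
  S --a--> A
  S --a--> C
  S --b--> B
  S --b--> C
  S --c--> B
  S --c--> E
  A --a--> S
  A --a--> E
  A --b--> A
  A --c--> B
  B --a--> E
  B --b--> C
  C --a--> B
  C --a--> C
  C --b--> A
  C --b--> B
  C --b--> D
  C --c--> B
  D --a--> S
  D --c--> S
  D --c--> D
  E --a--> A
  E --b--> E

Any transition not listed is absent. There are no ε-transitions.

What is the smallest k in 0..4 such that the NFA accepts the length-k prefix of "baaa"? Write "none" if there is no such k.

2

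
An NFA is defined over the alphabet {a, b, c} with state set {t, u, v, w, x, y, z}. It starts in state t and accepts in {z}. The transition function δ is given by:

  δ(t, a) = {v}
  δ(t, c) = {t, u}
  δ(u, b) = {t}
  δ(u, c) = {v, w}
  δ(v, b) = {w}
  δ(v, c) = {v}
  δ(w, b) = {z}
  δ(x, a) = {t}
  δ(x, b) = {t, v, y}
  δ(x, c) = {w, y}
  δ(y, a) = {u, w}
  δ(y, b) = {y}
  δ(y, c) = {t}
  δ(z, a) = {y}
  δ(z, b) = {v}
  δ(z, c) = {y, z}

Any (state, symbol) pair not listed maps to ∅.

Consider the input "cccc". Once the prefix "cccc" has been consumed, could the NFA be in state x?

Start in {t}.
Read 'c': {t} → {t, u}.
Read 'c': {t, u} → {t, u, v, w}.
Read 'c': {t, u, v, w} → {t, u, v, w}.
Read 'c': {t, u, v, w} → {t, u, v, w}.
State x is not in {t, u, v, w}.

No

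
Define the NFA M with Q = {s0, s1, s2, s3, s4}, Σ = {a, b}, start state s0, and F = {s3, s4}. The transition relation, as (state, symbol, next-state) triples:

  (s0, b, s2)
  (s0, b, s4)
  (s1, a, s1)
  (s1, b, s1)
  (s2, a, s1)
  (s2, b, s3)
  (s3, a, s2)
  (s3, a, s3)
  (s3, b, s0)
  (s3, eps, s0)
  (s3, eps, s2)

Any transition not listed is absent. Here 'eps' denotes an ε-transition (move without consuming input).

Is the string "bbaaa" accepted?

Start in {s0}.
Read 'b': {s0} → {s2, s4}.
Read 'b': {s2, s4} → {s0, s2, s3}.
Read 'a': {s0, s2, s3} → {s0, s1, s2, s3}.
Read 'a': {s0, s1, s2, s3} → {s0, s1, s2, s3}.
Read 'a': {s0, s1, s2, s3} → {s0, s1, s2, s3}.
The final set {s0, s1, s2, s3} contains the accepting state s3.

Yes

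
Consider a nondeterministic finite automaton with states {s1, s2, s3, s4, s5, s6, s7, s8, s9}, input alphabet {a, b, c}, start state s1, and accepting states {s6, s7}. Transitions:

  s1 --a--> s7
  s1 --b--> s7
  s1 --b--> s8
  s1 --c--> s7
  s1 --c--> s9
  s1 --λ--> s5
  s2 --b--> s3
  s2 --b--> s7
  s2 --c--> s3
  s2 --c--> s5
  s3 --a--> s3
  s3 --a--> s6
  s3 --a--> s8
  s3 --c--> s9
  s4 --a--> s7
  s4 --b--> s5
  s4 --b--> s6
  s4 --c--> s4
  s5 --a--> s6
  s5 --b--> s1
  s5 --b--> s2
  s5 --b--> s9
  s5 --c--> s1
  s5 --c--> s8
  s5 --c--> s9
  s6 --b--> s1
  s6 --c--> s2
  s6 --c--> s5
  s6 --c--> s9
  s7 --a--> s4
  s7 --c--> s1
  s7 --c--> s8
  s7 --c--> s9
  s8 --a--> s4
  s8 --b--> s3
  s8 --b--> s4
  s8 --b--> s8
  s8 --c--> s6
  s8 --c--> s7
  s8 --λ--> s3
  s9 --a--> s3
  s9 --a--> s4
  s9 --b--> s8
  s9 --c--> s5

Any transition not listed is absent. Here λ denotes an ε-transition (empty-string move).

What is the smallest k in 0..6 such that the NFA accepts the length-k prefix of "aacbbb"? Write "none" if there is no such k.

Start: ε-closure({s1}) = {s1, s5}.
Read 'a': {s1, s5} → {s6, s7}.
None of the earlier sets intersect F, but {s6, s7} does.

1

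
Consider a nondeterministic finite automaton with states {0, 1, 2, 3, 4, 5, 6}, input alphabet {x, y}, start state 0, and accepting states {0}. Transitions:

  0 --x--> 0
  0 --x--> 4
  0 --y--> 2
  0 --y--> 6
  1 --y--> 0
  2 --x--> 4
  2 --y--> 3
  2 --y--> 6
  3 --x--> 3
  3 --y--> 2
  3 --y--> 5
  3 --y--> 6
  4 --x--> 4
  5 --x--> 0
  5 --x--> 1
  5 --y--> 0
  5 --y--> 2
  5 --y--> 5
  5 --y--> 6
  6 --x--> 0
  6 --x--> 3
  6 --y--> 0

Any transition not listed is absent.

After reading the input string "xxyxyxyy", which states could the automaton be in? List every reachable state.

Start in {0}.
Read 'x': {0} → {0, 4}.
Read 'x': {0, 4} → {0, 4}.
Read 'y': {0, 4} → {2, 6}.
Read 'x': {2, 6} → {0, 3, 4}.
Read 'y': {0, 3, 4} → {2, 5, 6}.
Read 'x': {2, 5, 6} → {0, 1, 3, 4}.
Read 'y': {0, 1, 3, 4} → {0, 2, 5, 6}.
Read 'y': {0, 2, 5, 6} → {0, 2, 3, 5, 6}.

{0, 2, 3, 5, 6}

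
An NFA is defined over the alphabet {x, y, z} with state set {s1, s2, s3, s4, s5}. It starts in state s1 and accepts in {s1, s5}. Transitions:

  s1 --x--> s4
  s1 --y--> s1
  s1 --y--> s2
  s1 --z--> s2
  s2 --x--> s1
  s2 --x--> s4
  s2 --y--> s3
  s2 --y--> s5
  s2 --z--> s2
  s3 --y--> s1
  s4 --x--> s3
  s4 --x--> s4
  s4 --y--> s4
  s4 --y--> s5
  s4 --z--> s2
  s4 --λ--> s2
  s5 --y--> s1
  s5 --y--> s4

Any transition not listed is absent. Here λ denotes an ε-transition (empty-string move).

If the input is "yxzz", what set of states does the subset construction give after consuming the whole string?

{s2}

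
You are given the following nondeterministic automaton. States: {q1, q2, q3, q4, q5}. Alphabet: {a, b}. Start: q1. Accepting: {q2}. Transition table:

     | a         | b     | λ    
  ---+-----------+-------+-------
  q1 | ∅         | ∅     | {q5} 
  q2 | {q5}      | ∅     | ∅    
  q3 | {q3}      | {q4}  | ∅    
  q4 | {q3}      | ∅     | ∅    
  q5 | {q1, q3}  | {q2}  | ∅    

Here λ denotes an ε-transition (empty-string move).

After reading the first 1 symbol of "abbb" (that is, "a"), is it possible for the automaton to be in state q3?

Yes

Start: ε-closure({q1}) = {q1, q5}.
Read 'a': {q1, q5} → {q1, q3, q5}.
State q3 is in {q1, q3, q5}.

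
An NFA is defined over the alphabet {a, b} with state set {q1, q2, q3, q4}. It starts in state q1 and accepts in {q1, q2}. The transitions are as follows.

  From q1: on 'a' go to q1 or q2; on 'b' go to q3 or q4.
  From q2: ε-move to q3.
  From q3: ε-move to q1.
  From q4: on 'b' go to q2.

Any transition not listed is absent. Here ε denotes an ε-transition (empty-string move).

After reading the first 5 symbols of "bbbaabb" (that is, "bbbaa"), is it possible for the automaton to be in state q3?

Yes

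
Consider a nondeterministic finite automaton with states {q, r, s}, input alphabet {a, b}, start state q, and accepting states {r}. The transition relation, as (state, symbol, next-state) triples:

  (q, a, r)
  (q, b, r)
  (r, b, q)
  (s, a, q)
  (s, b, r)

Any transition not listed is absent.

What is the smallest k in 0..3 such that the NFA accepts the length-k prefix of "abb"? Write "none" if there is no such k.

Start in {q}.
Read 'a': {q} → {r}.
None of the earlier sets intersect F, but {r} does.

1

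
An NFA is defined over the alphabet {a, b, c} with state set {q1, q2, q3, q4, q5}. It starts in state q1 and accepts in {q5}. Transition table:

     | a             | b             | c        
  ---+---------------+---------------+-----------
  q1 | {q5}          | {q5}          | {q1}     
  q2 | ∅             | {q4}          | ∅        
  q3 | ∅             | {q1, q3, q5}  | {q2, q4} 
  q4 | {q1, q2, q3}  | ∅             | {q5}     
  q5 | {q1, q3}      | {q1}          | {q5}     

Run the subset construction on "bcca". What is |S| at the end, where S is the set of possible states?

Start in {q1}.
Read 'b': q1→{q5}; now {q5}.
Read 'c': q5→{q5}; now {q5}.
Read 'c': q5→{q5}; now {q5}.
Read 'a': q5→{q1, q3}; now {q1, q3}.
That set has 2 states.

2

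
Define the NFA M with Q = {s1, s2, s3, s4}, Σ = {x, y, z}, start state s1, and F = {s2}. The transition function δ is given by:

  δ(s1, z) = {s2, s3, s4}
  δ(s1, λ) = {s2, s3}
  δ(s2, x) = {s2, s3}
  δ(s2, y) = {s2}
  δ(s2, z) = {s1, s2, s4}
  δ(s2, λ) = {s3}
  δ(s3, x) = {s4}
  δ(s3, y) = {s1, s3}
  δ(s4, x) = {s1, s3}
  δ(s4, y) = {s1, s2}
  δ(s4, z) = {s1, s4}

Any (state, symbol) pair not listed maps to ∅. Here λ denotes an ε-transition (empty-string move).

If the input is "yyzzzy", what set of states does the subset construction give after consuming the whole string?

Start: ε-closure({s1}) = {s1, s2, s3}.
Read 'y': {s1, s2, s3} → {s1, s2, s3}.
Read 'y': {s1, s2, s3} → {s1, s2, s3}.
Read 'z': {s1, s2, s3} → {s1, s2, s3, s4}.
Read 'z': {s1, s2, s3, s4} → {s1, s2, s3, s4}.
Read 'z': {s1, s2, s3, s4} → {s1, s2, s3, s4}.
Read 'y': {s1, s2, s3, s4} → {s1, s2, s3}.

{s1, s2, s3}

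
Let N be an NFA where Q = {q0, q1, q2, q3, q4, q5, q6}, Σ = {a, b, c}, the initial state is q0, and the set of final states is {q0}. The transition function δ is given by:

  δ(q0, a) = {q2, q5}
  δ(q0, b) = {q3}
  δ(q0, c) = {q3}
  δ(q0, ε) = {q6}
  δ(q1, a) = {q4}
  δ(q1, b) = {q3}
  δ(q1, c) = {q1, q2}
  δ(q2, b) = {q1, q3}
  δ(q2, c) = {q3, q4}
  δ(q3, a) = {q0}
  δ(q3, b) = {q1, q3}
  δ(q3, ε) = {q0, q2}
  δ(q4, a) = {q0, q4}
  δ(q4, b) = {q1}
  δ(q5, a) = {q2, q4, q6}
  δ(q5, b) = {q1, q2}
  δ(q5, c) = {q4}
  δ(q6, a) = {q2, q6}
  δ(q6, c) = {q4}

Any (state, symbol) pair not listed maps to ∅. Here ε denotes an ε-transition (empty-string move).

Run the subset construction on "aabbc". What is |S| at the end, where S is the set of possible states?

Start: ε-closure({q0}) = {q0, q6}.
Read 'a': q0→{q2, q5}, q6→{q2, q6}; now {q2, q5, q6}.
Read 'a': q2→∅, q5→{q2, q4, q6}, q6→{q2, q6}; now {q2, q4, q6}.
Read 'b': q2→{q1, q3}, q4→{q1}, q6→∅; union {q1, q3}; ε-closure = {q0, q1, q2, q3, q6}.
Read 'b': q0→{q3}, q1→{q3}, q2→{q1, q3}, q3→{q1, q3}, q6→∅; union {q1, q3}; ε-closure = {q0, q1, q2, q3, q6}.
Read 'c': q0→{q3}, q1→{q1, q2}, q2→{q3, q4}, q3→∅, q6→{q4}; union {q1, q2, q3, q4}; ε-closure = {q0, q1, q2, q3, q4, q6}.
That set has 6 states.

6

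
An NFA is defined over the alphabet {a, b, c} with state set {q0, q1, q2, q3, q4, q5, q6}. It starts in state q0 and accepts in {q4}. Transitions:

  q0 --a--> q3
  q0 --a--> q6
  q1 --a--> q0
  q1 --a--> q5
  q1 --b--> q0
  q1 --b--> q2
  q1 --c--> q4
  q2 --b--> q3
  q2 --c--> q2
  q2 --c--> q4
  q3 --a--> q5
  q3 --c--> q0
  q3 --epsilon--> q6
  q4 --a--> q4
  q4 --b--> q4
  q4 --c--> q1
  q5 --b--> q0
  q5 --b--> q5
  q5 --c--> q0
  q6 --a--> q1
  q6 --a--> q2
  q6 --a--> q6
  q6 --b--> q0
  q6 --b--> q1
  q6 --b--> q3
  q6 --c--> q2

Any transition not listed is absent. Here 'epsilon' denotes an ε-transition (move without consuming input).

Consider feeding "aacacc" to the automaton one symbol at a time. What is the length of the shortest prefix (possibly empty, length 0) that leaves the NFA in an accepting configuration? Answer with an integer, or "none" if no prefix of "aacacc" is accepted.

3

Start in {q0}.
Read 'a': q0→{q3, q6}; now {q3, q6}.
Read 'a': q3→{q5}, q6→{q1, q2, q6}; now {q1, q2, q5, q6}.
Read 'c': q1→{q4}, q2→{q2, q4}, q5→{q0}, q6→{q2}; now {q0, q2, q4}.
None of the earlier sets intersect F, but {q0, q2, q4} does.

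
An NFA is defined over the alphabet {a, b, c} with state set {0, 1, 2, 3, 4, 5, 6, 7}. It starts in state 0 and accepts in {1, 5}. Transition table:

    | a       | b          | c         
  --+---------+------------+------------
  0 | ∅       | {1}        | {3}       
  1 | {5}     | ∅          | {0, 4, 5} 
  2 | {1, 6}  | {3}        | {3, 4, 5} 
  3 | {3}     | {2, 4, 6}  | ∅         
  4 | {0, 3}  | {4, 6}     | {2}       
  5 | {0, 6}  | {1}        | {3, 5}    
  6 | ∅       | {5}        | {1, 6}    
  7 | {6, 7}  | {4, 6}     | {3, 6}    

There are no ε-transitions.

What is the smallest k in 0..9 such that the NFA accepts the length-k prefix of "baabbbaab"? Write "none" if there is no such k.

1

Start in {0}.
Read 'b': {0} → {1}.
None of the earlier sets intersect F, but {1} does.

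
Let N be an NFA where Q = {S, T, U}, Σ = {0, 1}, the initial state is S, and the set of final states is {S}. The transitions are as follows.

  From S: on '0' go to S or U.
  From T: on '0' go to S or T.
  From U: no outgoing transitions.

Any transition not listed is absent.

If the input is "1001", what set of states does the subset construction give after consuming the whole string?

∅

Start in {S}.
Read '1': {S} → ∅.
The set is empty and remains empty for the remaining 3 symbols.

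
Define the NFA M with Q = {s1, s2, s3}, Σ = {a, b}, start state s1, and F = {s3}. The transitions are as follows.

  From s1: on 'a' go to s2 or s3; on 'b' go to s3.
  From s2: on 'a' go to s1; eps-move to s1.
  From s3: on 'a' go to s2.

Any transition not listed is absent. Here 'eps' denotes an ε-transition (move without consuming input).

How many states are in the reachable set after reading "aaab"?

1

Start in {s1}.
Read 'a': s1→{s2, s3}; union {s2, s3}; ε-closure = {s1, s2, s3}.
Read 'a': s1→{s2, s3}, s2→{s1}, s3→{s2}; now {s1, s2, s3}.
Read 'a': s1→{s2, s3}, s2→{s1}, s3→{s2}; now {s1, s2, s3}.
Read 'b': s1→{s3}, s2→∅, s3→∅; now {s3}.
That set has 1 state.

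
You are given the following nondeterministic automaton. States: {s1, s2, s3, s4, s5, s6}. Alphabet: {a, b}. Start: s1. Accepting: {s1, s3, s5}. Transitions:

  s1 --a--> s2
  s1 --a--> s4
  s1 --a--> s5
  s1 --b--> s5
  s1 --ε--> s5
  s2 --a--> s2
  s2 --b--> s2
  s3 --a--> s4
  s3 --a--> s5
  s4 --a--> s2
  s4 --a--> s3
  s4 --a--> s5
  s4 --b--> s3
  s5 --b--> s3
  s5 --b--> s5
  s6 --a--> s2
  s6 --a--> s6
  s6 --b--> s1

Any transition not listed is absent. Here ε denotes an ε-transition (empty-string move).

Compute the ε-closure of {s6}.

{s6}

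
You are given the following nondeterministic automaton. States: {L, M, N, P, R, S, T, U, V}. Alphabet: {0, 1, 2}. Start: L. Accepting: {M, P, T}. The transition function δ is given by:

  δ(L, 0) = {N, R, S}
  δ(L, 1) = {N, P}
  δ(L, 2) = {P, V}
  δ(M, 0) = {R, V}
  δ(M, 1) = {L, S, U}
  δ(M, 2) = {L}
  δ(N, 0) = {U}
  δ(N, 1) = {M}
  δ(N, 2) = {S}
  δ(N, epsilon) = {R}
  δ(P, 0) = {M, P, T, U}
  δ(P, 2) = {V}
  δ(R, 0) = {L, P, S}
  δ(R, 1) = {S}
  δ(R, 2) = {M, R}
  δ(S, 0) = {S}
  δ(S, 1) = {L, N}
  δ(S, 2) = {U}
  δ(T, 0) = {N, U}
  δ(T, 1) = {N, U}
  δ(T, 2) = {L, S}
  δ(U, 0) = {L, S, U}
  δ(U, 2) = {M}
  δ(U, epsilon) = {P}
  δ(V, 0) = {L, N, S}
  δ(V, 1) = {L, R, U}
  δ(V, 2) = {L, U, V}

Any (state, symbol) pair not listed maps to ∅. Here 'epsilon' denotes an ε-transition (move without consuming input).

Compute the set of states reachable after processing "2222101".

Start in {L}.
Read '2': L→{P, V}; now {P, V}.
Read '2': P→{V}, V→{L, U, V}; union {L, U, V}; ε-closure = {L, P, U, V}.
Read '2': L→{P, V}, P→{V}, U→{M}, V→{L, U, V}; now {L, M, P, U, V}.
Read '2': L→{P, V}, M→{L}, P→{V}, U→{M}, V→{L, U, V}; now {L, M, P, U, V}.
Read '1': L→{N, P}, M→{L, S, U}, P→∅, U→∅, V→{L, R, U}; now {L, N, P, R, S, U}.
Read '0': L→{N, R, S}, N→{U}, P→{M, P, T, U}, R→{L, P, S}, S→{S}, U→{L, S, U}; now {L, M, N, P, R, S, T, U}.
Read '1': L→{N, P}, M→{L, S, U}, N→{M}, P→∅, R→{S}, S→{L, N}, T→{N, U}, U→∅; union {L, M, N, P, S, U}; ε-closure = {L, M, N, P, R, S, U}.

{L, M, N, P, R, S, U}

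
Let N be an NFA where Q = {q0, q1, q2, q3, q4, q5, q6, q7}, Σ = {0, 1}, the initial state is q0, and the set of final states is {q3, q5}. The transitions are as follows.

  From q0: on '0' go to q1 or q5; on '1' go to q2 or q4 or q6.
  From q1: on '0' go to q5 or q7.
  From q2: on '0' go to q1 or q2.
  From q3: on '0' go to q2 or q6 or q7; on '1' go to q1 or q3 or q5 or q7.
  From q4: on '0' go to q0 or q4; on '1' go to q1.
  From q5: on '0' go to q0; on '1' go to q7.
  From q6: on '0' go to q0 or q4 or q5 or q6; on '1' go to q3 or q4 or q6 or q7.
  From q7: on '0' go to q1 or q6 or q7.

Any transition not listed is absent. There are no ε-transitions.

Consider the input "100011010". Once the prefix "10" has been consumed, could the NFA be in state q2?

Yes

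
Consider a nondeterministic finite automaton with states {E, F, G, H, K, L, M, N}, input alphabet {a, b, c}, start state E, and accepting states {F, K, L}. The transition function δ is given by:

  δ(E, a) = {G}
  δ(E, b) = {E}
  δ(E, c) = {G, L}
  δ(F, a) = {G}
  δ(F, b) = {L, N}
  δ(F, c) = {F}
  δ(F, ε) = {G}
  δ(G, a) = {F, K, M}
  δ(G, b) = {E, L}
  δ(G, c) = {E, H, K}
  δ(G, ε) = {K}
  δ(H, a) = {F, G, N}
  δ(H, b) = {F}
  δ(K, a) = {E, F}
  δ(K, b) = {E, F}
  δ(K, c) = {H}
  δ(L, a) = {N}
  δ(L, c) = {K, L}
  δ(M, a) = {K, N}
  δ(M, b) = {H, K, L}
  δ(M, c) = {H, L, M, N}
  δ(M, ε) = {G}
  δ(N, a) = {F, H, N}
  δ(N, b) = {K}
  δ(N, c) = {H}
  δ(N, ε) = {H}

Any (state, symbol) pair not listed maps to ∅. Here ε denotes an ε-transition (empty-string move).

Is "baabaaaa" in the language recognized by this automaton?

Start in {E}.
Read 'b': E→{E}; now {E}.
Read 'a': E→{G}; union {G}; ε-closure = {G, K}.
Read 'a': G→{F, K, M}, K→{E, F}; union {E, F, K, M}; ε-closure = {E, F, G, K, M}.
Read 'b': E→{E}, F→{L, N}, G→{E, L}, K→{E, F}, M→{H, K, L}; union {E, F, H, K, L, N}; ε-closure = {E, F, G, H, K, L, N}.
Read 'a': E→{G}, F→{G}, G→{F, K, M}, H→{F, G, N}, K→{E, F}, L→{N}, N→{F, H, N}; now {E, F, G, H, K, M, N}.
Read 'a': E→{G}, F→{G}, G→{F, K, M}, H→{F, G, N}, K→{E, F}, M→{K, N}, N→{F, H, N}; now {E, F, G, H, K, M, N}.
Read 'a': E→{G}, F→{G}, G→{F, K, M}, H→{F, G, N}, K→{E, F}, M→{K, N}, N→{F, H, N}; now {E, F, G, H, K, M, N}.
Read 'a': E→{G}, F→{G}, G→{F, K, M}, H→{F, G, N}, K→{E, F}, M→{K, N}, N→{F, H, N}; now {E, F, G, H, K, M, N}.
The final set {E, F, G, H, K, M, N} contains the accepting states F, K.

Yes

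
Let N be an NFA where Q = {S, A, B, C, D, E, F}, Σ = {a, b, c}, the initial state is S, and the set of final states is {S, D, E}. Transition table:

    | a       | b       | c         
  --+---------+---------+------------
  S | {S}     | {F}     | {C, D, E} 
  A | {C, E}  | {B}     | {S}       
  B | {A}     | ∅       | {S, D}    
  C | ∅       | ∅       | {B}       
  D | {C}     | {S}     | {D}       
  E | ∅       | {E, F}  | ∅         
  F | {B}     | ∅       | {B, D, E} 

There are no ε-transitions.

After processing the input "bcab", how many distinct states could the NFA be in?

1

Start in {S}.
Read 'b': {S} → {F}.
Read 'c': {F} → {B, D, E}.
Read 'a': {B, D, E} → {A, C}.
Read 'b': {A, C} → {B}.
That set has 1 state.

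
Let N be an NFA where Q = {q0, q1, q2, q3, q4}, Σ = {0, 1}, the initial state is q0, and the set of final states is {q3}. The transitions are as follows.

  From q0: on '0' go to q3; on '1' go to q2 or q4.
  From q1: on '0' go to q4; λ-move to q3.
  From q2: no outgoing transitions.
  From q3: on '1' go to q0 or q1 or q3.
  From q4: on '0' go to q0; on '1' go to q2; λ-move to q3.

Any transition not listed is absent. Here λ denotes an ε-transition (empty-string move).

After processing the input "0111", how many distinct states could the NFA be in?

5

Start in {q0}.
Read '0': q0→{q3}; now {q3}.
Read '1': q3→{q0, q1, q3}; now {q0, q1, q3}.
Read '1': q0→{q2, q4}, q1→∅, q3→{q0, q1, q3}; now {q0, q1, q2, q3, q4}.
Read '1': q0→{q2, q4}, q1→∅, q2→∅, q3→{q0, q1, q3}, q4→{q2}; now {q0, q1, q2, q3, q4}.
That set has 5 states.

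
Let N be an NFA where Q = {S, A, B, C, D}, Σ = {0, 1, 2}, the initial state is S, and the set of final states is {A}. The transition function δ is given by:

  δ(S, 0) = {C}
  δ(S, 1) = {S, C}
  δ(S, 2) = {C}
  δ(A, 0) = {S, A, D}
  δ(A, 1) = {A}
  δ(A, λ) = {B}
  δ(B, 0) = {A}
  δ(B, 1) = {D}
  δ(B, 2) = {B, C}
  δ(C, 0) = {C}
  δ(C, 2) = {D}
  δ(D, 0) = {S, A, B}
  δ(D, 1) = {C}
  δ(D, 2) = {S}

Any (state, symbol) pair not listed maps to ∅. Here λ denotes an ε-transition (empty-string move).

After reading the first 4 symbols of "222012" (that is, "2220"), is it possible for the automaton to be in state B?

Start in {S}.
Read '2': S→{C}; now {C}.
Read '2': C→{D}; now {D}.
Read '2': D→{S}; now {S}.
Read '0': S→{C}; now {C}.
State B is not in {C}.

No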